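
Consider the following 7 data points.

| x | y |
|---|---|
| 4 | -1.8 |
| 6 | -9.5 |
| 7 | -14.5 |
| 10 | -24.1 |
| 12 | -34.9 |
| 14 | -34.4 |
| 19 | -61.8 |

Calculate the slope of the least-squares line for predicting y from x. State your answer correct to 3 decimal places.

-3.838

n = 7, Σx = 72, Σy = -181, Σxy = -2481.3, Σx² = 902
Sxx = Σx² − (Σx)²/n = 902 − 740.571429 = 161.428571
Sxy = Σxy − (Σx)(Σy)/n = -2481.3 − (-1861.714286) = -619.585714
b = Sxy/Sxx = -619.585714/161.428571 = -3.838142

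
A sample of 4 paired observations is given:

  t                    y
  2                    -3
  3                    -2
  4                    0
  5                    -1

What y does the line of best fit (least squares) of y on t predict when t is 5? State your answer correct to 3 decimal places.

-0.300

n = 4, Σx = 14, Σy = -6, Σxy = -17, Σx² = 54
Sxx = Σx² − (Σx)²/n = 54 − 49 = 5
Sxy = Σxy − (Σx)(Σy)/n = -17 − (-21) = 4
b = Sxy/Sxx = 4/5 = 0.8
a = ȳ − b·x̄ = -1.5 − 0.8·3.5 = -4.3
ŷ(5) = a + b·5 = -4.3 + 0.8·5 = -0.3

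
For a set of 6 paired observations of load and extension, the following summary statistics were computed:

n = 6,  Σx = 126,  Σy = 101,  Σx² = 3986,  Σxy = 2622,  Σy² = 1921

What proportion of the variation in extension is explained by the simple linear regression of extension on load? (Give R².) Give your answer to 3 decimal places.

0.848

Sxx = Σx² − (Σx)²/n = 3986 − 2646 = 1340
Sxy = Σxy − (Σx)(Σy)/n = 2622 − 2121 = 501
Syy = Σy² − (Σy)²/n = 1921 − 1700.166667 = 220.833333
R² = Sxy²/(Sxx·Syy) = (501)²/(1340·220.833333) = 0.848215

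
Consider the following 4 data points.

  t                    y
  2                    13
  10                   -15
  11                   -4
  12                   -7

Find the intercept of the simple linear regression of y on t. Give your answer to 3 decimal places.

16.028

n = 4, Σx = 35, Σy = -13, Σxy = -252, Σx² = 369
Sxx = Σx² − (Σx)²/n = 369 − 306.25 = 62.75
Sxy = Σxy − (Σx)(Σy)/n = -252 − (-113.75) = -138.25
b = Sxy/Sxx = -138.25/62.75 = -2.203187
a = ȳ − b·x̄ = -3.25 − (-2.203187)·8.75 = 16.027888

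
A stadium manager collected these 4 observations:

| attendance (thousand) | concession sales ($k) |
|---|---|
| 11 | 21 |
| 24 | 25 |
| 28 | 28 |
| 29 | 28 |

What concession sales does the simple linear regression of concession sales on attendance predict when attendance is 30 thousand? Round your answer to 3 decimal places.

n = 4, Σx = 92, Σy = 102, Σxy = 2427, Σx² = 2322
Sxx = Σx² − (Σx)²/n = 2322 − 2116 = 206
Sxy = Σxy − (Σx)(Σy)/n = 2427 − 2346 = 81
b = Sxy/Sxx = 81/206 = 0.393204
a = ȳ − b·x̄ = 25.5 − 0.393204·23 = 16.456311
ŷ(30) = a + b·30 = 16.456311 + 0.393204·30 = 28.252427

28.252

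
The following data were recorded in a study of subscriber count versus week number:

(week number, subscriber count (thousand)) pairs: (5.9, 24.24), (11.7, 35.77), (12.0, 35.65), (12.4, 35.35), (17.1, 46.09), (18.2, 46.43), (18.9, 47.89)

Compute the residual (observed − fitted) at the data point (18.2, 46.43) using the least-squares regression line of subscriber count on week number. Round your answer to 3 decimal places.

-0.541

n = 7, Σx = 96.2, Σy = 271.42, Σxy = 3965.951, Σx² = 1450.32
Sxx = Σx² − (Σx)²/n = 1450.32 − 1322.062857 = 128.257143
Sxy = Σxy − (Σx)(Σy)/n = 3965.951 − 3730.086286 = 235.864714
b = Sxy/Sxx = 235.864714/128.257143 = 1.838999
a = ȳ − b·x̄ = 38.774286 − 1.838999·13.742857 = 13.501190
ŷ(18.2) = 13.501190 + 1.838999·18.2 = 46.970965
residual = y − ŷ = 46.43 − 46.970965 = -0.540965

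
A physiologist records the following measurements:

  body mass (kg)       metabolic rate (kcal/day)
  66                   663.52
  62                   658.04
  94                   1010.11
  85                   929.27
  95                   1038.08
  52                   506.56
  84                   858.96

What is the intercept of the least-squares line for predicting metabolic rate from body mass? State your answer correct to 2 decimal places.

-109.34

n = 7, Σx = 538, Σy = 5664.54, Σxy = 455640.45, Σx² = 43046
Sxx = Σx² − (Σx)²/n = 43046 − 41349.142857 = 1696.857143
Sxy = Σxy − (Σx)(Σy)/n = 455640.45 − 435360.36 = 20280.09
b = Sxy/Sxx = 20280.09/1696.857143 = 11.951560
a = ȳ − b·x̄ = 809.22 − 11.951560·76.857143 = -109.342756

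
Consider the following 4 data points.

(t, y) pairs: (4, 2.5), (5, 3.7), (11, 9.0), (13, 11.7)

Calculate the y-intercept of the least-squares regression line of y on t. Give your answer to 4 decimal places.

n = 4, Σx = 33, Σy = 26.9, Σxy = 279.6, Σx² = 331
Sxx = Σx² − (Σx)²/n = 331 − 272.25 = 58.75
Sxy = Σxy − (Σx)(Σy)/n = 279.6 − 221.925 = 57.675
b = Sxy/Sxx = 57.675/58.75 = 0.981702
a = ȳ − b·x̄ = 6.725 − 0.981702·8.25 = -1.374043

-1.3740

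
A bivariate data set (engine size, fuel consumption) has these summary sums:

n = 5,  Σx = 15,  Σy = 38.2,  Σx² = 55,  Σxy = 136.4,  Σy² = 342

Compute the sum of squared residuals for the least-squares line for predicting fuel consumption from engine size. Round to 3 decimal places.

Sxx = Σx² − (Σx)²/n = 55 − 45 = 10
Sxy = Σxy − (Σx)(Σy)/n = 136.4 − 114.6 = 21.8
Syy = Σy² − (Σy)²/n = 342 − 291.848 = 50.152
b = Sxy/Sxx = 21.8/10 = 2.18
SSE = Syy − b·Sxy = 50.152 − 2.18·21.8 = 2.628

2.628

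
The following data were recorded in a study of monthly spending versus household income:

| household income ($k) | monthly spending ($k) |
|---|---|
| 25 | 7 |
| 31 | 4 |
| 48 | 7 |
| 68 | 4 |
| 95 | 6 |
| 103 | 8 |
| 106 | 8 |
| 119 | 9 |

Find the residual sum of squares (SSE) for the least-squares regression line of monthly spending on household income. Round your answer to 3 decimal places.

15.550

n = 8, Σx = 595, Σy = 53, Σxy = 4220, Σx² = 53545, Σy² = 375
Sxx = Σx² − (Σx)²/n = 53545 − 44253.125 = 9291.875
Sxy = Σxy − (Σx)(Σy)/n = 4220 − 3941.875 = 278.125
Syy = Σy² − (Σy)²/n = 375 − 351.125 = 23.875
b = Sxy/Sxx = 278.125/9291.875 = 0.029932
SSE = Syy − b·Sxy = 23.875 − 0.029932·278.125 = 15.550145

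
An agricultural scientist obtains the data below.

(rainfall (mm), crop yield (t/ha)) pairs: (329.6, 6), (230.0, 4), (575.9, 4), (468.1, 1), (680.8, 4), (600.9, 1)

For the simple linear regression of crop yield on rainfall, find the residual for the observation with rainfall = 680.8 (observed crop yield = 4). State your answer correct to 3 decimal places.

n = 6, Σx = 2885.3, Σy = 20, Σxy = 8993.4, Σx² = 1536884.03
Sxx = Σx² − (Σx)²/n = 1536884.03 − 1387492.681667 = 149391.348333
Sxy = Σxy − (Σx)(Σy)/n = 8993.4 − 9617.666667 = -624.266667
b = Sxy/Sxx = -624.266667/149391.348333 = -0.004179
a = ȳ − b·x̄ = 3.333333 − (-0.004179)·480.883333 = 5.342817
ŷ(680.8) = 5.342817 + (-0.004179)·680.8 = 2.497935
residual = y − ŷ = 4 − 2.497935 = 1.502065

1.502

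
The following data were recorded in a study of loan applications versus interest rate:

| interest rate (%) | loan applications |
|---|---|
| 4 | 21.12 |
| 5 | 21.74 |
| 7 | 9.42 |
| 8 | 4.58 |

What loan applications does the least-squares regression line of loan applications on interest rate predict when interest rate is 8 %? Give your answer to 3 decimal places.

n = 4, Σx = 24, Σy = 56.86, Σxy = 295.76, Σx² = 154
Sxx = Σx² − (Σx)²/n = 154 − 144 = 10
Sxy = Σxy − (Σx)(Σy)/n = 295.76 − 341.16 = -45.4
b = Sxy/Sxx = -45.4/10 = -4.54
a = ȳ − b·x̄ = 14.215 − (-4.54)·6 = 41.455
ŷ(8) = a + b·8 = 41.455 + (-4.54)·8 = 5.135

5.135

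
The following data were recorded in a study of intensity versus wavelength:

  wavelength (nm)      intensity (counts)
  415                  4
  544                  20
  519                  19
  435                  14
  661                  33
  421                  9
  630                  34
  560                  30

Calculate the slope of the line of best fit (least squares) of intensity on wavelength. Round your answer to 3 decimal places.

n = 8, Σx = 4185, Σy = 163, Σxy = 92313, Σx² = 2251409
Sxx = Σx² − (Σx)²/n = 2251409 − 2189278.125 = 62130.875
Sxy = Σxy − (Σx)(Σy)/n = 92313 − 85269.375 = 7043.625
b = Sxy/Sxx = 7043.625/62130.875 = 0.113368

0.113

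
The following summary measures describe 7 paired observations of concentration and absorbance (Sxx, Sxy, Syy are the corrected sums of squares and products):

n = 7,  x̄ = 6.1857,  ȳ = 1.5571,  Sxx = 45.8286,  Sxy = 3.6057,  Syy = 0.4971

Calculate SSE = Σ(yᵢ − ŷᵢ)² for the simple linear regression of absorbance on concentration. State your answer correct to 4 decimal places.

0.2134

b = Sxy/Sxx = 3.6057/45.8286 = 0.078678
SSE = Syy − b·Sxy = 0.4971 − 0.078678·3.6057 = 0.213411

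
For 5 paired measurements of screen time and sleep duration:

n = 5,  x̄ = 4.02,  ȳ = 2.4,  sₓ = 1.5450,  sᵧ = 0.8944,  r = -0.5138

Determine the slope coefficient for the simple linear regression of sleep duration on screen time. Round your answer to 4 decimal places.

b = r · sᵧ/sₓ = -0.5138 · 0.8944/1.545 = -0.297439

-0.2974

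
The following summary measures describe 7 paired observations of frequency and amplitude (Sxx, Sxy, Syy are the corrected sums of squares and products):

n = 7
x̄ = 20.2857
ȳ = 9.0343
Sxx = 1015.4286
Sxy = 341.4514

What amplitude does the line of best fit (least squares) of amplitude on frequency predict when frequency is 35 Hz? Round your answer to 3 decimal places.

b = Sxy/Sxx = 341.4514/1015.4286 = 0.336263
a = ȳ − b·x̄ = 9.0343 − 0.336263·20.2857 = 2.212963
ŷ(35) = a + b·35 = 2.212963 + 0.336263·35 = 13.982179

13.982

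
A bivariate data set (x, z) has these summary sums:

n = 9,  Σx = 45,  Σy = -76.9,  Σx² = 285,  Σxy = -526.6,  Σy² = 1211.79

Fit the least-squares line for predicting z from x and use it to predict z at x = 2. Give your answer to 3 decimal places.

-1.439

Sxx = Σx² − (Σx)²/n = 285 − 225 = 60
Sxy = Σxy − (Σx)(Σy)/n = -526.6 − (-384.5) = -142.1
b = Sxy/Sxx = -142.1/60 = -2.368333
a = ȳ − b·x̄ = -8.544444 − (-2.368333)·5 = 3.297222
ŷ(2) = a + b·2 = 3.297222 + (-2.368333)·2 = -1.439444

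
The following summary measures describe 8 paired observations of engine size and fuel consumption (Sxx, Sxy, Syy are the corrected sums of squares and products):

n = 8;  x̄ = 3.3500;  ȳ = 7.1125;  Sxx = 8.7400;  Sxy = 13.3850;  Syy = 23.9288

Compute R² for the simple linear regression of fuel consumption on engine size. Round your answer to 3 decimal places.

R² = Sxy²/(Sxx·Syy) = (13.385)²/(8.74·23.9288) = 0.856652

0.857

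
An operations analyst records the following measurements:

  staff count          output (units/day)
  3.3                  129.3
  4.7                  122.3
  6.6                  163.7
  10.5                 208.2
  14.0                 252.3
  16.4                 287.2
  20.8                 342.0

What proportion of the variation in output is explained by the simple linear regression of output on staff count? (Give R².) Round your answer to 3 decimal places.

0.992

n = 7, Σx = 76.3, Σy = 1505, Σxy = 19623.9, Σx² = 1084.39, Σy² = 364923.84
Sxx = Σx² − (Σx)²/n = 1084.39 − 831.67 = 252.72
Sxy = Σxy − (Σx)(Σy)/n = 19623.9 − 16404.5 = 3219.4
Syy = Σy² − (Σy)²/n = 364923.84 − 323575 = 41348.84
R² = Sxy²/(Sxx·Syy) = (3219.4)²/(252.72·41348.84) = 0.991852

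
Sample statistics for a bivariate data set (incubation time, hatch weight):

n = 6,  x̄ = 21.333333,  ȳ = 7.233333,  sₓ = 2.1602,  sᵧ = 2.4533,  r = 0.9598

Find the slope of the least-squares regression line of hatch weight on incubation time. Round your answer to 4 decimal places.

b = r · sᵧ/sₓ = 0.9598 · 2.4533/2.1602 = 1.090027

1.0900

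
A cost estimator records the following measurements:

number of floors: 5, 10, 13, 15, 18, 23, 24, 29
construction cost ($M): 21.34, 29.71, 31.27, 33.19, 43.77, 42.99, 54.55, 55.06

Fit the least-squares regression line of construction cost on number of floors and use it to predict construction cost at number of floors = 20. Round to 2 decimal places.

43.20

n = 8, Σx = 137, Σy = 311.88, Σxy = 5990.73, Σx² = 2789
Sxx = Σx² − (Σx)²/n = 2789 − 2346.125 = 442.875
Sxy = Σxy − (Σx)(Σy)/n = 5990.73 − 5340.945 = 649.785
b = Sxy/Sxx = 649.785/442.875 = 1.467197
a = ȳ − b·x̄ = 38.985 − 1.467197·17.125 = 13.859246
ŷ(20) = a + b·20 = 13.859246 + 1.467197·20 = 43.203192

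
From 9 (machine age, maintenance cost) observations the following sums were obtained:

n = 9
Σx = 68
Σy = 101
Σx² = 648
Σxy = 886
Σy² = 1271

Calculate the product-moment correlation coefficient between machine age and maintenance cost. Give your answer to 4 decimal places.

Sxx = Σx² − (Σx)²/n = 648 − 513.777778 = 134.222222
Sxy = Σxy − (Σx)(Σy)/n = 886 − 763.111111 = 122.888889
Syy = Σy² − (Σy)²/n = 1271 − 1133.444444 = 137.555556
r = Sxy/√(Sxx·Syy) = 122.888889/√(18463.012346) = 122.888889/135.878668 = 0.904402

0.9044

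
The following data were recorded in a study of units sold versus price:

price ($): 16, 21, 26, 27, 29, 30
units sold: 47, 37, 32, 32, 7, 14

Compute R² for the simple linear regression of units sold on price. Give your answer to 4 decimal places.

n = 6, Σx = 149, Σy = 169, Σxy = 3848, Σx² = 3843, Σy² = 5871
Sxx = Σx² − (Σx)²/n = 3843 − 3700.166667 = 142.833333
Sxy = Σxy − (Σx)(Σy)/n = 3848 − 4196.833333 = -348.833333
Syy = Σy² − (Σy)²/n = 5871 − 4760.166667 = 1110.833333
R² = Sxy²/(Sxx·Syy) = (-348.833333)²/(142.833333·1110.833333) = 0.766933

0.7669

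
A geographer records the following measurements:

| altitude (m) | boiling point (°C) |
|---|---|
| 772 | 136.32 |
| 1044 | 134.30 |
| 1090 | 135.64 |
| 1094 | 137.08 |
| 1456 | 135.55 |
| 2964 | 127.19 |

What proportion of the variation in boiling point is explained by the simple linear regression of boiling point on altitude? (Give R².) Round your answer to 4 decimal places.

n = 6, Σx = 8420, Σy = 806.08, Σxy = 1117613.32, Σx² = 14976088, Σy² = 108359.867
Sxx = Σx² − (Σx)²/n = 14976088 − 11816066.666667 = 3160021.333333
Sxy = Σxy − (Σx)(Σy)/n = 1117613.32 − 1131198.933333 = -13585.613333
Syy = Σy² − (Σy)²/n = 108359.867 − 108294.161067 = 65.705933
R² = Sxy²/(Sxx·Syy) = (-13585.613333)²/(3160021.333333·65.705933) = 0.888922

0.8889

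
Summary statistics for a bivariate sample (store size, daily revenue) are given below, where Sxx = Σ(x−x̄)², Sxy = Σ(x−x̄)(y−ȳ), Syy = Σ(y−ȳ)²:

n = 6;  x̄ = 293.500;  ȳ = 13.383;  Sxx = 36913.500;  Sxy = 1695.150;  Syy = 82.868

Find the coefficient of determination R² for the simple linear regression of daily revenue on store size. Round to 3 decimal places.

0.939

R² = Sxy²/(Sxx·Syy) = (1695.15)²/(36913.5·82.868) = 0.939386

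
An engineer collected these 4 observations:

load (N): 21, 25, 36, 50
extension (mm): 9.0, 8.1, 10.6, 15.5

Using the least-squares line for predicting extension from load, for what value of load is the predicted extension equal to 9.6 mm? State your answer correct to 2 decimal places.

n = 4, Σx = 132, Σy = 43.2, Σxy = 1548.1, Σx² = 4862
Sxx = Σx² − (Σx)²/n = 4862 − 4356 = 506
Sxy = Σxy − (Σx)(Σy)/n = 1548.1 − 1425.6 = 122.5
b = Sxy/Sxx = 122.5/506 = 0.242095
a = ȳ − b·x̄ = 10.8 − 0.242095·33 = 2.810870
Set a + b·x = 9.6: x = (9.6 − 2.810870) / 0.242095 = 28.043265

28.04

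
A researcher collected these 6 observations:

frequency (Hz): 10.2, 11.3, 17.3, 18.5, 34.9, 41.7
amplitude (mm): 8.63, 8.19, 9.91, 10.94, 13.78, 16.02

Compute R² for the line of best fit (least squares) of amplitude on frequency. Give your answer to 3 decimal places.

0.982

n = 6, Σx = 133.9, Σy = 67.47, Σxy = 1703.362, Σx² = 3830.17, Σy² = 805.9735
Sxx = Σx² − (Σx)²/n = 3830.17 − 2988.201667 = 841.968333
Sxy = Σxy − (Σx)(Σy)/n = 1703.362 − 1505.7055 = 197.6565
Syy = Σy² − (Σy)²/n = 805.9735 − 758.70015 = 47.27335
R² = Sxy²/(Sxx·Syy) = (197.6565)²/(841.968333·47.27335) = 0.981545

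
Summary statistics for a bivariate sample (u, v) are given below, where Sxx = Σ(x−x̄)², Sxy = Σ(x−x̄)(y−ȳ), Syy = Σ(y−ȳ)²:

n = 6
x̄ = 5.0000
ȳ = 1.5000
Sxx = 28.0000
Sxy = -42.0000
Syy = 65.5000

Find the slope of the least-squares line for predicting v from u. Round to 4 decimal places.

b = Sxy/Sxx = -42/28 = -1.5

-1.5000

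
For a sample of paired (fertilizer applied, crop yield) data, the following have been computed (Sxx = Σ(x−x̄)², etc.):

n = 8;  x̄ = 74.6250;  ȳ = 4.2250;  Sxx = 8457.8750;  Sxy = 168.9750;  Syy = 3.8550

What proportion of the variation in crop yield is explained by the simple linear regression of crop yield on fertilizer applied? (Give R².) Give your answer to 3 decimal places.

0.876

R² = Sxy²/(Sxx·Syy) = (168.975)²/(8457.875·3.855) = 0.875708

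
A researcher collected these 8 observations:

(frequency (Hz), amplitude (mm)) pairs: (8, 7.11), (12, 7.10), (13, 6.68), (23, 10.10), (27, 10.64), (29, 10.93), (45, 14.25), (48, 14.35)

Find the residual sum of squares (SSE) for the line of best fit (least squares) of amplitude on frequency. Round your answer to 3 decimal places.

n = 8, Σx = 205, Σy = 81.16, Σxy = 2395.52, Σx² = 6805, Σy² = 889.254
Sxx = Σx² − (Σx)²/n = 6805 − 5253.125 = 1551.875
Sxy = Σxy − (Σx)(Σy)/n = 2395.52 − 2079.725 = 315.795
Syy = Σy² − (Σy)²/n = 889.254 − 823.3682 = 65.8858
b = Sxy/Sxx = 315.795/1551.875 = 0.203493
SSE = Syy − b·Sxy = 65.8858 − 0.203493·315.795 = 1.623870

1.624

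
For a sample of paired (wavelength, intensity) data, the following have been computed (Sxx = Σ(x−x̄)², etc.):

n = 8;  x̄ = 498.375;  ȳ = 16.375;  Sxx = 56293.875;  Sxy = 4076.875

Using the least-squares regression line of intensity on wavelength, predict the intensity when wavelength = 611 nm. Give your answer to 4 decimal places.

b = Sxy/Sxx = 4076.875/56293.875 = 0.072421
a = ȳ − b·x̄ = 16.375 − 0.072421·498.375 = -19.717960
ŷ(611) = a + b·611 = -19.717960 + 0.072421·611 = 24.531448

24.5314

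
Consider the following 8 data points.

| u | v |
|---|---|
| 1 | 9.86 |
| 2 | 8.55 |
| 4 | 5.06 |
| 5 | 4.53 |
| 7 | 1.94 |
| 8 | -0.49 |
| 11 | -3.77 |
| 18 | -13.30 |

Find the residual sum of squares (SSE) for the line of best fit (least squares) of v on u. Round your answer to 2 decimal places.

n = 8, Σx = 56, Σy = 12.38, Σxy = -201.36, Σx² = 604, Σy² = 411.5532
Sxx = Σx² − (Σx)²/n = 604 − 392 = 212
Sxy = Σxy − (Σx)(Σy)/n = -201.36 − 86.66 = -288.02
Syy = Σy² − (Σy)²/n = 411.5532 − 19.15805 = 392.39515
b = Sxy/Sxx = -288.02/212 = -1.358585
SSE = Syy − b·Sxy = 392.39515 − (-1.358585)·(-288.02) = 1.095525

1.10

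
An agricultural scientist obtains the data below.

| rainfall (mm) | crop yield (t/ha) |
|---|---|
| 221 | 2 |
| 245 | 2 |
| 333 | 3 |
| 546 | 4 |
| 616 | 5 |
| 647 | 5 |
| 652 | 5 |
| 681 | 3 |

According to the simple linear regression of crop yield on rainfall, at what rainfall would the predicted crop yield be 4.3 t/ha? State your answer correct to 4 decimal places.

615.4912

n = 8, Σx = 3941, Σy = 29, Σxy = 15733, Σx² = 2204801
Sxx = Σx² − (Σx)²/n = 2204801 − 1941435.125 = 263365.875
Sxy = Σxy − (Σx)(Σy)/n = 15733 − 14286.125 = 1446.875
b = Sxy/Sxx = 1446.875/263365.875 = 0.005494
a = ȳ − b·x̄ = 3.625 − 0.005494·492.625 = 0.918625
Set a + b·x = 4.3: x = (4.3 − 0.918625) / 0.005494 = 615.491153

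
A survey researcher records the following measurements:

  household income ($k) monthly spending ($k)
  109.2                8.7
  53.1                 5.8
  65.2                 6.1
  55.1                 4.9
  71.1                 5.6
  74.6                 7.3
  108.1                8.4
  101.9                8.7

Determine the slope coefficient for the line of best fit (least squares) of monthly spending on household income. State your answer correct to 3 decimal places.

0.062

n = 8, Σx = 638.3, Σy = 55.5, Σxy = 4663.04, Σx² = 54720.89
Sxx = Σx² − (Σx)²/n = 54720.89 − 50928.36125 = 3792.52875
Sxy = Σxy − (Σx)(Σy)/n = 4663.04 − 4428.20625 = 234.83375
b = Sxy/Sxx = 234.83375/3792.52875 = 0.061920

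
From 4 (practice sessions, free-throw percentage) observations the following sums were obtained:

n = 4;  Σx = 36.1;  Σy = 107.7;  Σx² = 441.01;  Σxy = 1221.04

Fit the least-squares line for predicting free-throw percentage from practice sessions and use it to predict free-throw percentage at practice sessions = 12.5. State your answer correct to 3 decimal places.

Sxx = Σx² − (Σx)²/n = 441.01 − 325.8025 = 115.2075
Sxy = Σxy − (Σx)(Σy)/n = 1221.04 − 971.9925 = 249.0475
b = Sxy/Sxx = 249.0475/115.2075 = 2.161730
a = ȳ − b·x̄ = 26.925 − 2.161730·9.025 = 7.415387
ŷ(12.5) = a + b·12.5 = 7.415387 + 2.161730·12.5 = 34.437011

34.437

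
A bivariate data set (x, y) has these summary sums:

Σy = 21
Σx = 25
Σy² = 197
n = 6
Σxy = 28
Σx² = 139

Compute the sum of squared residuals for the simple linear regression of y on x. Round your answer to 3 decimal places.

Sxx = Σx² − (Σx)²/n = 139 − 104.166667 = 34.833333
Sxy = Σxy − (Σx)(Σy)/n = 28 − 87.5 = -59.5
Syy = Σy² − (Σy)²/n = 197 − 73.5 = 123.5
b = Sxy/Sxx = -59.5/34.833333 = -1.708134
SSE = Syy − b·Sxy = 123.5 − (-1.708134)·(-59.5) = 21.866029

21.866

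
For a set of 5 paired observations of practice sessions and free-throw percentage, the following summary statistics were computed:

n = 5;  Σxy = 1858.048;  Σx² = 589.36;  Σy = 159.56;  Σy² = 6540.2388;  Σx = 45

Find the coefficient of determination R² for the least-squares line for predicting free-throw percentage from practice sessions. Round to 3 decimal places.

0.667

Sxx = Σx² − (Σx)²/n = 589.36 − 405 = 184.36
Sxy = Σxy − (Σx)(Σy)/n = 1858.048 − 1436.04 = 422.008
Syy = Σy² − (Σy)²/n = 6540.2388 − 5091.87872 = 1448.36008
R² = Sxy²/(Sxx·Syy) = (422.008)²/(184.36·1448.36008) = 0.666957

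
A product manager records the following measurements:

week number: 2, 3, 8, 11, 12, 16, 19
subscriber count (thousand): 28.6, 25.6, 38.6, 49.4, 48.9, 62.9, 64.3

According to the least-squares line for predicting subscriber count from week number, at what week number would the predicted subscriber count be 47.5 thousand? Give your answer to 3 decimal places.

10.989

n = 7, Σx = 71, Σy = 318.3, Σxy = 3801.1, Σx² = 959
Sxx = Σx² − (Σx)²/n = 959 − 720.142857 = 238.857143
Sxy = Σxy − (Σx)(Σy)/n = 3801.1 − 3228.471429 = 572.628571
b = Sxy/Sxx = 572.628571/238.857143 = 2.397368
a = ȳ − b·x̄ = 45.471429 − 2.397368·10.142857 = 21.155263
Set a + b·x = 47.5: x = (47.5 − 21.155263) / 2.397368 = 10.989023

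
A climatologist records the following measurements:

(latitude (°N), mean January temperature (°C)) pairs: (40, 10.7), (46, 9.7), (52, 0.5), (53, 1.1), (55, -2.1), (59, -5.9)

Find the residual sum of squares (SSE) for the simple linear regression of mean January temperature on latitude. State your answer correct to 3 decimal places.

13.036

n = 6, Σx = 305, Σy = 14, Σxy = 494.9, Σx² = 15735, Σy² = 249.26
Sxx = Σx² − (Σx)²/n = 15735 − 15504.166667 = 230.833333
Sxy = Σxy − (Σx)(Σy)/n = 494.9 − 711.666667 = -216.766667
Syy = Σy² − (Σy)²/n = 249.26 − 32.666667 = 216.593333
b = Sxy/Sxx = -216.766667/230.833333 = -0.939061
SSE = Syy − b·Sxy = 216.593333 − (-0.939061)·(-216.766667) = 13.036130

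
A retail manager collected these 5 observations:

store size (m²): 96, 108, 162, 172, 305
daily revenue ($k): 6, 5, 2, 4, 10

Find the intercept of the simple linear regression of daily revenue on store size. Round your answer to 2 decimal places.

1.58

n = 5, Σx = 843, Σy = 27, Σxy = 5178, Σx² = 169733
Sxx = Σx² − (Σx)²/n = 169733 − 142129.8 = 27603.2
Sxy = Σxy − (Σx)(Σy)/n = 5178 − 4552.2 = 625.8
b = Sxy/Sxx = 625.8/27603.2 = 0.022671
a = ȳ − b·x̄ = 5.4 − 0.022671·168.6 = 1.577621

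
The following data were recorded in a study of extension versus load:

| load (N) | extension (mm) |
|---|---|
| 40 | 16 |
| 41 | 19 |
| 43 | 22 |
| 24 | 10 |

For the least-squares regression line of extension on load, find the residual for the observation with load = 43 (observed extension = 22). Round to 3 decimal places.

n = 4, Σx = 148, Σy = 67, Σxy = 2605, Σx² = 5706
Sxx = Σx² − (Σx)²/n = 5706 − 5476 = 230
Sxy = Σxy − (Σx)(Σy)/n = 2605 − 2479 = 126
b = Sxy/Sxx = 126/230 = 0.547826
a = ȳ − b·x̄ = 16.75 − 0.547826·37 = -3.519565
ŷ(43) = -3.519565 + 0.547826·43 = 20.036957
residual = y − ŷ = 22 − 20.036957 = 1.963043

1.963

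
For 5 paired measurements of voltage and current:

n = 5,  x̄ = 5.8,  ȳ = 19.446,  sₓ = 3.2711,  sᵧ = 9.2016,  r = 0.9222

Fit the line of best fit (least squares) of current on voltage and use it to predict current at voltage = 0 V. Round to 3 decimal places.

b = r · sᵧ/sₓ = 0.9222 · 9.2016/3.2711 = 2.594147
a = ȳ − b·x̄ = 19.446 − 2.594147·5.8 = 4.399945
ŷ(0) = a + b·0 = 4.399945 + 2.594147·0 = 4.399945

4.400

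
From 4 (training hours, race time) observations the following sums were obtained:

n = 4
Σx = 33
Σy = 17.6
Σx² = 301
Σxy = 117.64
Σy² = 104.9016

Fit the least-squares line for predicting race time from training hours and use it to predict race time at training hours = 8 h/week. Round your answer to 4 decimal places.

4.6397

Sxx = Σx² − (Σx)²/n = 301 − 272.25 = 28.75
Sxy = Σxy − (Σx)(Σy)/n = 117.64 − 145.2 = -27.56
b = Sxy/Sxx = -27.56/28.75 = -0.958609
a = ȳ − b·x̄ = 4.4 − (-0.958609)·8.25 = 12.308522
ŷ(8) = a + b·8 = 12.308522 + (-0.958609)·8 = 4.639652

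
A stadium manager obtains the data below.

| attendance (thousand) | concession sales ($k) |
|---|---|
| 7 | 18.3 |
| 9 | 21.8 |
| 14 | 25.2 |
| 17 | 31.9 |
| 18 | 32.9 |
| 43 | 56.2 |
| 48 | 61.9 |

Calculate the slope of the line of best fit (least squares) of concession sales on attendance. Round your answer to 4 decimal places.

1.0326

n = 7, Σx = 156, Σy = 248.2, Σxy = 7199.4, Σx² = 5092
Sxx = Σx² − (Σx)²/n = 5092 − 3476.571429 = 1615.428571
Sxy = Σxy − (Σx)(Σy)/n = 7199.4 − 5531.314286 = 1668.085714
b = Sxy/Sxx = 1668.085714/1615.428571 = 1.032596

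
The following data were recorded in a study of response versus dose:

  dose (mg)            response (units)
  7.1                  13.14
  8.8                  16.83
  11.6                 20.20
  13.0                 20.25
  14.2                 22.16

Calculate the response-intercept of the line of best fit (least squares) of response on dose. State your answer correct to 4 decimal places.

n = 5, Σx = 54.7, Σy = 92.58, Σxy = 1053.64, Σx² = 633.05
Sxx = Σx² − (Σx)²/n = 633.05 − 598.418 = 34.632
Sxy = Σxy − (Σx)(Σy)/n = 1053.64 − 1012.8252 = 40.8148
b = Sxy/Sxx = 40.8148/34.632 = 1.178529
a = ȳ − b·x̄ = 18.516 − 1.178529·10.94 = 5.622898

5.6229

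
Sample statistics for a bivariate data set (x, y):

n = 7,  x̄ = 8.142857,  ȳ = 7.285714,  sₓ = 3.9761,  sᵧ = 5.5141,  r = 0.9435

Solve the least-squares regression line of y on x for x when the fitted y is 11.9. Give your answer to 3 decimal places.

b = r · sᵧ/sₓ = 0.9435 · 5.5141/3.9761 = 1.308456
a = ȳ − b·x̄ = 7.285714 − 1.308456·8.142857 = -3.368859
Set a + b·x = 11.9: x = (11.9 − (-3.368859)) / 1.308456 = 11.669368

11.669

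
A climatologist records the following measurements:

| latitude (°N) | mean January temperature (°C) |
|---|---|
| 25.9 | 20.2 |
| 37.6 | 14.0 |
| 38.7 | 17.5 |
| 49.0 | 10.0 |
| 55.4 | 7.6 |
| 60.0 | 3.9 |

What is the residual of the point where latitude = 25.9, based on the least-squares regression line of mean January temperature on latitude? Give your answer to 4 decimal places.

-0.7474

n = 6, Σx = 266.6, Σy = 73.2, Σxy = 2871.87, Σx² = 12652.42
Sxx = Σx² − (Σx)²/n = 12652.42 − 11845.926667 = 806.493333
Sxy = Σxy − (Σx)(Σy)/n = 2871.87 − 3252.52 = -380.65
b = Sxy/Sxx = -380.65/806.493333 = -0.471982
a = ȳ − b·x̄ = 12.2 − (-0.471982)·44.433333 = 33.171715
ŷ(25.9) = 33.171715 + (-0.471982)·25.9 = 20.947392
residual = y − ŷ = 20.2 − 20.947392 = -0.747392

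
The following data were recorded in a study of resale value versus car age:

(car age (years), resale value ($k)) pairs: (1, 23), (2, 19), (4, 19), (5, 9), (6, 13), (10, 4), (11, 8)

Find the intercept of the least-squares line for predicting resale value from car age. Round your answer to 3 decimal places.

n = 7, Σx = 39, Σy = 95, Σxy = 388, Σx² = 303
Sxx = Σx² − (Σx)²/n = 303 − 217.285714 = 85.714286
Sxy = Σxy − (Σx)(Σy)/n = 388 − 529.285714 = -141.285714
b = Sxy/Sxx = -141.285714/85.714286 = -1.648333
a = ȳ − b·x̄ = 13.571429 − (-1.648333)·5.571429 = 22.755

22.755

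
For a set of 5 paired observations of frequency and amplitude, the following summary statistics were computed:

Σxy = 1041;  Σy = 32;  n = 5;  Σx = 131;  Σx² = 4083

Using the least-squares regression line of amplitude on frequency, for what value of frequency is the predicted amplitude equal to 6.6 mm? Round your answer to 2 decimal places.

Sxx = Σx² − (Σx)²/n = 4083 − 3432.2 = 650.8
Sxy = Σxy − (Σx)(Σy)/n = 1041 − 838.4 = 202.6
b = Sxy/Sxx = 202.6/650.8 = 0.311309
a = ȳ − b·x̄ = 6.4 − 0.311309·26.2 = -1.756300
Set a + b·x = 6.6: x = (6.6 − (-1.756300)) / 0.311309 = 26.842448

26.84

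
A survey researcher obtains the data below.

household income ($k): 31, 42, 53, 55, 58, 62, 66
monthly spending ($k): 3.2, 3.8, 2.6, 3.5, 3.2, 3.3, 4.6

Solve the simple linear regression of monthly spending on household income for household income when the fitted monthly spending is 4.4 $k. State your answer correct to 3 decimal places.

n = 7, Σx = 367, Σy = 24.2, Σxy = 1282.9, Σx² = 20123
Sxx = Σx² − (Σx)²/n = 20123 − 19241.285714 = 881.714286
Sxy = Σxy − (Σx)(Σy)/n = 1282.9 − 1268.771429 = 14.128571
b = Sxy/Sxx = 14.128571/881.714286 = 0.016024
a = ȳ − b·x̄ = 3.457143 − 0.016024·52.428571 = 2.617029
Set a + b·x = 4.4: x = (4.4 − 2.617029) / 0.016024 = 111.268959

111.269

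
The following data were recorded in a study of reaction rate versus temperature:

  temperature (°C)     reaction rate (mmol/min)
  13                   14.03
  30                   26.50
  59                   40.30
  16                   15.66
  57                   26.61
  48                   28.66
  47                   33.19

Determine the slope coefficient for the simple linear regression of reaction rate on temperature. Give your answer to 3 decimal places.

0.429

n = 7, Σx = 270, Σy = 184.95, Σxy = 8058.03, Σx² = 12568
Sxx = Σx² − (Σx)²/n = 12568 − 10414.285714 = 2153.714286
Sxy = Σxy − (Σx)(Σy)/n = 8058.03 − 7133.785714 = 924.244286
b = Sxy/Sxx = 924.244286/2153.714286 = 0.429140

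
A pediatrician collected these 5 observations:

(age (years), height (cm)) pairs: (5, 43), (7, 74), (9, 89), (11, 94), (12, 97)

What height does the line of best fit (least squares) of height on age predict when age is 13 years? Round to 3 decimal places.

n = 5, Σx = 44, Σy = 397, Σxy = 3732, Σx² = 420
Sxx = Σx² − (Σx)²/n = 420 − 387.2 = 32.8
Sxy = Σxy − (Σx)(Σy)/n = 3732 − 3493.6 = 238.4
b = Sxy/Sxx = 238.4/32.8 = 7.268293
a = ȳ − b·x̄ = 79.4 − 7.268293·8.8 = 15.439024
ŷ(13) = a + b·13 = 15.439024 + 7.268293·13 = 109.926829

109.927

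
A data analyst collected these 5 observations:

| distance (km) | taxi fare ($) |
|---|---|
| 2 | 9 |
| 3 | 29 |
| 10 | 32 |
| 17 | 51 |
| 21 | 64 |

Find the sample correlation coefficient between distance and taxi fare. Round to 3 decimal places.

n = 5, Σx = 53, Σy = 185, Σxy = 2636, Σx² = 843, Σy² = 8643
Sxx = Σx² − (Σx)²/n = 843 − 561.8 = 281.2
Sxy = Σxy − (Σx)(Σy)/n = 2636 − 1961 = 675
Syy = Σy² − (Σy)²/n = 8643 − 6845 = 1798
r = Sxy/√(Sxx·Syy) = 675/√(505597.6) = 675/711.053866 = 0.949295

0.949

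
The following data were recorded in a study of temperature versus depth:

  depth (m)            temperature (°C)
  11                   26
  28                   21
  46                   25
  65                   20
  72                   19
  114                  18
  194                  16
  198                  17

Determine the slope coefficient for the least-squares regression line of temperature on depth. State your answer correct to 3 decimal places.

n = 8, Σx = 728, Σy = 162, Σxy = 13214, Σx² = 102266
Sxx = Σx² − (Σx)²/n = 102266 − 66248 = 36018
Sxy = Σxy − (Σx)(Σy)/n = 13214 − 14742 = -1528
b = Sxy/Sxx = -1528/36018 = -0.042423

-0.042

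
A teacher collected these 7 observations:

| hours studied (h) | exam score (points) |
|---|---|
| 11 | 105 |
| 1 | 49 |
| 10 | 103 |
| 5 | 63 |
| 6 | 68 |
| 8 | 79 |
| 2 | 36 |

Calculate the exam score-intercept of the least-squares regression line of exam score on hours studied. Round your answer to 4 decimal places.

31.4638

n = 7, Σx = 43, Σy = 503, Σxy = 3661, Σx² = 351
Sxx = Σx² − (Σx)²/n = 351 − 264.142857 = 86.857143
Sxy = Σxy − (Σx)(Σy)/n = 3661 − 3089.857143 = 571.142857
b = Sxy/Sxx = 571.142857/86.857143 = 6.575658
a = ȳ − b·x̄ = 71.857143 − 6.575658·6.142857 = 31.463816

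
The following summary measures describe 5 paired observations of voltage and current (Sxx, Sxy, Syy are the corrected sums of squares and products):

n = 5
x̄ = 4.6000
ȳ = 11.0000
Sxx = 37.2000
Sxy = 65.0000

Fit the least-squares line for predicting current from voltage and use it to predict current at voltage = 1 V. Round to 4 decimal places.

4.7097

b = Sxy/Sxx = 65/37.2 = 1.747312
a = ȳ − b·x̄ = 11 − 1.747312·4.6 = 2.962366
ŷ(1) = a + b·1 = 2.962366 + 1.747312·1 = 4.709677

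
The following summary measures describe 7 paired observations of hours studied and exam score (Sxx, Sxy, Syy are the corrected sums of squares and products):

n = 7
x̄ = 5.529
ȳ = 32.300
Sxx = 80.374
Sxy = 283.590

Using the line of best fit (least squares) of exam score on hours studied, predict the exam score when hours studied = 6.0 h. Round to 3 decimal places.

33.962

b = Sxy/Sxx = 283.59/80.374 = 3.528380
a = ȳ − b·x̄ = 32.3 − 3.528380·5.529 = 12.791588
ŷ(6.0) = a + b·6.0 = 12.791588 + 3.528380·6 = 33.961867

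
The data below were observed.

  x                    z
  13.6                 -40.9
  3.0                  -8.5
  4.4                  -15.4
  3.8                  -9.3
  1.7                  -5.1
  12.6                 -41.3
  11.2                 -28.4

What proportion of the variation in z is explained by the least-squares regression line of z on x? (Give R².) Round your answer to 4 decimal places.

n = 7, Σx = 50.3, Σy = -148.9, Σxy = -1531.97, Σx² = 514.85, Σy² = 4606.97
Sxx = Σx² − (Σx)²/n = 514.85 − 361.441429 = 153.408571
Sxy = Σxy − (Σx)(Σy)/n = -1531.97 − (-1069.952857) = -462.017143
Syy = Σy² − (Σy)²/n = 4606.97 − 3167.315714 = 1439.654286
R² = Sxy²/(Sxx·Syy) = (-462.017143)²/(153.408571·1439.654286) = 0.966514

0.9665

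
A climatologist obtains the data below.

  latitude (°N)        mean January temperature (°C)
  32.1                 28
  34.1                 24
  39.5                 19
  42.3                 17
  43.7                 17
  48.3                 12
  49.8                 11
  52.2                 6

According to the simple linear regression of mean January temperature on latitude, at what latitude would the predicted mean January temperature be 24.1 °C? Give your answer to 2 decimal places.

35.16

n = 8, Σx = 342, Σy = 134, Σxy = 5370.3, Σx² = 14990.22
Sxx = Σx² − (Σx)²/n = 14990.22 − 14620.5 = 369.72
Sxy = Σxy − (Σx)(Σy)/n = 5370.3 − 5728.5 = -358.2
b = Sxy/Sxx = -358.2/369.72 = -0.968841
a = ȳ − b·x̄ = 16.75 − (-0.968841)·42.75 = 58.167965
Set a + b·x = 24.1: x = (24.1 − 58.167965) / (-0.968841) = 35.163618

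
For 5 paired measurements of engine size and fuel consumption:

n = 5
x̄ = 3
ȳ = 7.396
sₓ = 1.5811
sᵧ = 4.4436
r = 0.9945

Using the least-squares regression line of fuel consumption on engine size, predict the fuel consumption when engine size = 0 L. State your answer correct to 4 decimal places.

-0.9890

b = r · sᵧ/sₓ = 0.9945 · 4.4436/1.5811 = 2.794991
a = ȳ − b·x̄ = 7.396 − 2.794991·3 = -0.988973
ŷ(0) = a + b·0 = -0.988973 + 2.794991·0 = -0.988973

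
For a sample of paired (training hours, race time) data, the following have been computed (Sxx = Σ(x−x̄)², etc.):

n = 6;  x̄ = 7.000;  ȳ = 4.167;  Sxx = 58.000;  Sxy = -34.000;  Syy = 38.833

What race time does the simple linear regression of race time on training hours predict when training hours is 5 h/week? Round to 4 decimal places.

b = Sxy/Sxx = -34/58 = -0.586207
a = ȳ − b·x̄ = 4.167 − (-0.586207)·7 = 8.270448
ŷ(5) = a + b·5 = 8.270448 + (-0.586207)·5 = 5.339414

5.3394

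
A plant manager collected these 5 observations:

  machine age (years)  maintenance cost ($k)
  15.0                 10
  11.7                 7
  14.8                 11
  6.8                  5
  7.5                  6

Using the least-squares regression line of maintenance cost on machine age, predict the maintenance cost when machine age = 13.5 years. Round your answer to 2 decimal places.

n = 5, Σx = 55.8, Σy = 39, Σxy = 473.7, Σx² = 683.42
Sxx = Σx² − (Σx)²/n = 683.42 − 622.728 = 60.692
Sxy = Σxy − (Σx)(Σy)/n = 473.7 − 435.24 = 38.46
b = Sxy/Sxx = 38.46/60.692 = 0.633691
a = ȳ − b·x̄ = 7.8 − 0.633691·11.16 = 0.728004
ŷ(13.5) = a + b·13.5 = 0.728004 + 0.633691·13.5 = 9.282838

9.28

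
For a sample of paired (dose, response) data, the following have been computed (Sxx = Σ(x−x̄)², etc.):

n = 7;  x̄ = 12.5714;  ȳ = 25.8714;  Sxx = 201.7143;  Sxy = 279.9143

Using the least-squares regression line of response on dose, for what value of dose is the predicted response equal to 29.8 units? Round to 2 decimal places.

15.40

b = Sxy/Sxx = 279.9143/201.7143 = 1.387677
a = ȳ − b·x̄ = 25.8714 − 1.387677·12.5714 = 8.426357
Set a + b·x = 29.8: x = (29.8 − 8.426357) / 1.387677 = 15.402462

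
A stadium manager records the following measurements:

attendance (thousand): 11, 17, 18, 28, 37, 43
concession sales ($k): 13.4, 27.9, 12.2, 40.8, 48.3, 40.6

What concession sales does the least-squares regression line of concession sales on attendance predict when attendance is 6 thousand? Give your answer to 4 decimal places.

10.0850

n = 6, Σx = 154, Σy = 183.2, Σxy = 5516.6, Σx² = 4736
Sxx = Σx² − (Σx)²/n = 4736 − 3952.666667 = 783.333333
Sxy = Σxy − (Σx)(Σy)/n = 5516.6 − 4702.133333 = 814.466667
b = Sxy/Sxx = 814.466667/783.333333 = 1.039745
a = ȳ − b·x̄ = 30.533333 − 1.039745·25.666667 = 3.846553
ŷ(6) = a + b·6 = 3.846553 + 1.039745·6 = 10.085021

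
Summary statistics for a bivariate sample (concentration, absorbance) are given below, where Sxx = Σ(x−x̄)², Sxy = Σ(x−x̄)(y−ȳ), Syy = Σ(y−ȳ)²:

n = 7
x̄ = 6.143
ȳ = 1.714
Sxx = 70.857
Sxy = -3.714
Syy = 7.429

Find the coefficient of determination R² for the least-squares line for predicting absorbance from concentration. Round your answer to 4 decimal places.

0.0262

R² = Sxy²/(Sxx·Syy) = (-3.714)²/(70.857·7.429) = 0.026204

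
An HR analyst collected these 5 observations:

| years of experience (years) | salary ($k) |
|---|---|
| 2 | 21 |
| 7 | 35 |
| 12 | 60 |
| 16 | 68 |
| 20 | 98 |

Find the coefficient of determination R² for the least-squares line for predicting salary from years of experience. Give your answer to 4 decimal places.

0.9679

n = 5, Σx = 57, Σy = 282, Σxy = 4055, Σx² = 853, Σy² = 19494
Sxx = Σx² − (Σx)²/n = 853 − 649.8 = 203.2
Sxy = Σxy − (Σx)(Σy)/n = 4055 − 3214.8 = 840.2
Syy = Σy² − (Σy)²/n = 19494 − 15904.8 = 3589.2
R² = Sxy²/(Sxx·Syy) = (840.2)²/(203.2·3589.2) = 0.967930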